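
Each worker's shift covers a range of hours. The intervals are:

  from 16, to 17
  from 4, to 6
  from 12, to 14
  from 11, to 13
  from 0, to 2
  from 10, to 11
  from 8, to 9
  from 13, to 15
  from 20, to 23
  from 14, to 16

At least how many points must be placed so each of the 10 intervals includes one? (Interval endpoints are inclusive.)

7

Process intervals by earliest right end; each time one isn't hit yet, stab at its right endpoint.
By right end: [0,2]  [4,6]  [8,9]  [10,11]  [11,13]  [12,14]  [13,15]  [14,16]  [16,17]  [20,23]
[0,2] uncovered → point at 2; [4,6] uncovered → point at 6; [8,9] uncovered → point at 9; [10,11] uncovered → point at 11; [12,14] uncovered → point at 14; [16,17] uncovered → point at 17; [20,23] uncovered → point at 23.
Points: 2, 6, 9, 11, 14, 17, 23 (7 total).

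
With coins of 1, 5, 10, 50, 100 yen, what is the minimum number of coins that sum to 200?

200 − 2×100→0
Total coins = 2 = 2

2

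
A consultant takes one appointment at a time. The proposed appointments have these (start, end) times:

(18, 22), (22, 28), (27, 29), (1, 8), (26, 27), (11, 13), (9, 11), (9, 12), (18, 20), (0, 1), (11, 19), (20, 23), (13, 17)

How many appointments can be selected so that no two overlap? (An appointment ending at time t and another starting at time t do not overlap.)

Sorted by end: (0,1)  (1,8)  (9,11)  (9,12)  (11,13)  (13,17)  (11,19)  (18,20)  (18,22)  (20,23)  (26,27)  (22,28)  (27,29)
take (0,1); take (1,8); take (9,11); take (11,13); take (13,17); skip (11,19); take (18,20); take (20,23); take (26,27); take (27,29).
Selected 9 appointments.

9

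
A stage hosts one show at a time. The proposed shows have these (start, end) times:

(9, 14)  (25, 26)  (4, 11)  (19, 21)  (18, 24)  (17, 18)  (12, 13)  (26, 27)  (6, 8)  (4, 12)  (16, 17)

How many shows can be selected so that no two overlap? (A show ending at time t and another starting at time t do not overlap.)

7

Order by finish time; keep every interval that doesn't clash with the previous kept one.
Sorted by end: (6,8)  (4,11)  (4,12)  (12,13)  (9,14)  (16,17)  (17,18)  (19,21)  (18,24)  (25,26)  (26,27)
take (6,8); skip (4,11); skip (4,12); take (12,13); take (16,17); take (17,18); take (19,21); skip (18,24); take (25,26); take (26,27).
Selected 7 shows.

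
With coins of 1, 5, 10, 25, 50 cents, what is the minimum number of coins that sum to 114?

Greedy: take as many of the largest coin as possible, then repeat with the remainder.
114 = 2×50 + 1×10 + 4×1
Total coins = 2 + 1 + 4 = 7

7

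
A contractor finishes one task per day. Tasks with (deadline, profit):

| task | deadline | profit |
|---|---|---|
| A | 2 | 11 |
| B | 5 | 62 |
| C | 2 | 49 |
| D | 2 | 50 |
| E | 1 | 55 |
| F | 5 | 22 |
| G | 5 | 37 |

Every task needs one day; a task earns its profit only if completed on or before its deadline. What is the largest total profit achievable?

Sort by profit descending; place each in the latest free slot ≤ its deadline.
By profit: B(d5,62), E(d1,55), D(d2,50), C(d2,49), G(d5,37), F(d5,22), A(d2,11)
B→slot 5; E→slot 1; D→slot 2; C skipped; G→slot 4; F→slot 3; A skipped.
Profit = 55 + 50 + 22 + 37 + 62 = 226

226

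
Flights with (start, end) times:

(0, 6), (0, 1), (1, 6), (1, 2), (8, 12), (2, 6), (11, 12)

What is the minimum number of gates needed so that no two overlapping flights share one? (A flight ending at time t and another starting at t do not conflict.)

3

Events (time:±→running): 0:+→1 0:+→2 1:-→1 1:+→2 1:+→3 … peak 3.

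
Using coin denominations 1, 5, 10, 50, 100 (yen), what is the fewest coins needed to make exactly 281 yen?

7

Use the largest denomination that fits, subtract, and repeat.
281 − 2×100→81 − 1×50→31 − 3×10→1 − 1×1→0
Total coins = 2 + 1 + 3 + 1 = 7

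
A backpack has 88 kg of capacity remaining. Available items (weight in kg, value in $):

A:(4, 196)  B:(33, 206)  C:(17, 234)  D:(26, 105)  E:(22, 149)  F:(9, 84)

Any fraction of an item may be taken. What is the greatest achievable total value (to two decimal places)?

881.12

Order: A (196/4=49.00) > C (234/17=13.76) > F (84/9=9.33) > E (149/22=6.77) > B (206/33=6.24) > D (105/26=4.04)
Fill: take A (4 @ 196) → take C (17 @ 234) → take F (9 @ 84) → take E (22 @ 149) → take B (33 @ 206) → take 3/26 of D → 12.12; 88/88 used.
Total value = 881.12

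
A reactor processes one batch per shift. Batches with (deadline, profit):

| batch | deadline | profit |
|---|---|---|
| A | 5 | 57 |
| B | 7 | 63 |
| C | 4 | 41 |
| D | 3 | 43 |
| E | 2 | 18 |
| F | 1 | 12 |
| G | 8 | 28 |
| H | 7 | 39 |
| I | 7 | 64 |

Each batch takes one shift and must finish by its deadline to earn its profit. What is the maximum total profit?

353

Sort by profit descending; place each in the latest free slot ≤ its deadline.
By profit: I(d7,64), B(d7,63), A(d5,57), D(d3,43), C(d4,41), H(d7,39), G(d8,28), E(d2,18), F(d1,12)
I→slot 7; B→slot 6; A→slot 5; D→slot 3; C→slot 4; H→slot 2; G→slot 8; E→slot 1; F skipped.
Profit = 18 + 39 + 43 + 41 + 57 + 63 + 64 + 28 = 353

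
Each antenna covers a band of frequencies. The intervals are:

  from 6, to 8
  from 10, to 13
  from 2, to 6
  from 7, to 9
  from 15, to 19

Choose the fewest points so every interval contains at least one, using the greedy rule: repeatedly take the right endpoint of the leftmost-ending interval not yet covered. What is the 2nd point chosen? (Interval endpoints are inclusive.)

Sort by right endpoint; whenever an interval is uncovered, place a point at its right end.
Sorted: [2,6] [6,8] [7,9] [10,13] [15,19]
{[2,6],[6,8]} hit by 6; {[7,9]} hit by 9; {[10,13]} hit by 13; {[15,19]} hit by 19.
Points: 6, 9, 13, 19 (4 total).

9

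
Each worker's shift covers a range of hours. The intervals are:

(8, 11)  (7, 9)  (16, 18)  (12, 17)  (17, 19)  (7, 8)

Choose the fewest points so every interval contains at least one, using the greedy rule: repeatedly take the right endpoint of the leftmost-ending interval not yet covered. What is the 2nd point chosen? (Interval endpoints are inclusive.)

Sorted: [7,8] [7,9] [8,11] [12,17] [16,18] [17,19]
{[7,8],[7,9],[8,11]} hit by 8; {[12,17],[16,18],[17,19]} hit by 17.
Points: 8, 17 (2 total).

17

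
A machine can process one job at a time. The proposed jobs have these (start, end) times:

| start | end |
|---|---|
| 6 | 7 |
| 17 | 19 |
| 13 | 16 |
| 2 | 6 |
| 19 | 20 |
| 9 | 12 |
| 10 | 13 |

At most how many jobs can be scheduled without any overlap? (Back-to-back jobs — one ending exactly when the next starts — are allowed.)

6

Greedy by earliest finish: after sorting by end time, pick each interval compatible with the last pick.
Sorted by end: (2,6)  (6,7)  (9,12)  (10,13)  (13,16)  (17,19)  (19,20)
take (2,6); take (6,7); take (9,12); skip (10,13); take (13,16); take (17,19); take (19,20).
Selected 6 jobs.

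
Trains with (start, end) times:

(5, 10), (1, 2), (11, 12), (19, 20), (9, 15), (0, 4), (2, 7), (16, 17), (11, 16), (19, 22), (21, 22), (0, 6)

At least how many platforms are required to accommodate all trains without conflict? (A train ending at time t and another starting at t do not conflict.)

starts: [0, 0, 1, 2, 5, 9, 11, 11, 16, 19, 19, 21]
ends:   [2, 4, 6, 7, 10, 12, 15, 16, 17, 20, 22, 22]
s0→1 s0→2 s1→3  — peak 3.

3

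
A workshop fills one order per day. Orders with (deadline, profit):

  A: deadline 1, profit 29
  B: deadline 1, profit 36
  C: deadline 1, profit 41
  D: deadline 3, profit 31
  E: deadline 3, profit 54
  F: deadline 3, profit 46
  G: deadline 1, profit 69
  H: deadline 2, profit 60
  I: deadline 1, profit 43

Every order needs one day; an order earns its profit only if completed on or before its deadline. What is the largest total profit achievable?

Profit order: G=69 H=60 E=54 F=46 I=43 C=41 B=36 D=31 A=29
Assign: G→slot 1, H→slot 2, E→slot 3, F skipped, I skipped, C skipped, B skipped, D skipped, A skipped.
Slots: [1:G] [2:H] [3:E]
Profit = 69 + 60 + 54 = 183

183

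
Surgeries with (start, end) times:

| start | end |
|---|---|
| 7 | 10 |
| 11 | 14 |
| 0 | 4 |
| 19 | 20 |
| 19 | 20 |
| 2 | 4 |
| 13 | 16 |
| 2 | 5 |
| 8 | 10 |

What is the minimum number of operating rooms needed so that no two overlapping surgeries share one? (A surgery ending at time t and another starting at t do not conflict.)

Count concurrent intervals with a sweep; the peak is the room count.
Events (time:±→running): 0:+→1 2:+→2 2:+→3 … peak 3.

3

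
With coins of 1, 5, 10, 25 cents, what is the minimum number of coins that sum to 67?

Greedy: take as many of the largest coin as possible, then repeat with the remainder.
67 = 2×25 + 1×10 + 1×5 + 2×1
Total coins = 2 + 1 + 1 + 2 = 6

6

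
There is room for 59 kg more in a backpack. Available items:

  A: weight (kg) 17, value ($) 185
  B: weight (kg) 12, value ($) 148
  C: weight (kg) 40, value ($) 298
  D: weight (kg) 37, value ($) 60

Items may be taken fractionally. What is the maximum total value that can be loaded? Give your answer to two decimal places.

556.50

Order: B (148/12=12.33) > A (185/17=10.88) > C (298/40=7.45) > D (60/37=1.62)
Fill: take B (12 @ 148) → take A (17 @ 185) → take 30/40 of C → 223.50; 59/59 used.
Total value = 556.50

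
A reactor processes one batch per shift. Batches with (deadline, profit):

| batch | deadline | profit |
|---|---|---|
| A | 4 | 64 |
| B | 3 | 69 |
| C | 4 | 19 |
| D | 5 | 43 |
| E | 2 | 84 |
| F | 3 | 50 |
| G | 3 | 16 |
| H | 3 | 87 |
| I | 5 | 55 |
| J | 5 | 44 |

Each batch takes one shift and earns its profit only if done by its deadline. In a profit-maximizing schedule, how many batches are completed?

5

By profit: H(d3,87), E(d2,84), B(d3,69), A(d4,64), I(d5,55), F(d3,50), J(d5,44), D(d5,43), C(d4,19), G(d3,16)
H→slot 3; E→slot 2; B→slot 1; A→slot 4; I→slot 5; F skipped; J skipped; D skipped; C skipped; G skipped.
5 of 10 scheduled.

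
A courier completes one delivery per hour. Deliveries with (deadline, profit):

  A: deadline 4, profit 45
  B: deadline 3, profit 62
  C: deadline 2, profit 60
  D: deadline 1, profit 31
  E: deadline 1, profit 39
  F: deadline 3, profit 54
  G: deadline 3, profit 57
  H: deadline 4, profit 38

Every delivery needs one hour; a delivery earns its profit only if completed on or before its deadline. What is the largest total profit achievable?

224

Take jobs in profit order; each goes to the latest open slot no later than its deadline.
Profit order: B=62 C=60 G=57 F=54 A=45 E=39 H=38 D=31
Assign: B→slot 3, C→slot 2, G→slot 1, F skipped, A→slot 4, E skipped, H skipped, D skipped.
Slots: [1:G] [2:C] [3:B] [4:A]
Profit = 57 + 60 + 62 + 45 = 224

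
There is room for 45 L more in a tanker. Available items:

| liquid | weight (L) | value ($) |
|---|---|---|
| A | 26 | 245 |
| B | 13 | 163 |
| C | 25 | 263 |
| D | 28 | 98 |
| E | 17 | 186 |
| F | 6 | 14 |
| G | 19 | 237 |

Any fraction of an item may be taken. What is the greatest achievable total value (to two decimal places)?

Ratios (sorted): B 12.54, G 12.47, E 10.94, C 10.52, A 9.42, D 3.50, F 2.33
take B (13 @ 163); take G (19 @ 237); take 13/17 of E → 142.24. Capacity used 45/45.
Total value = 542.24

542.24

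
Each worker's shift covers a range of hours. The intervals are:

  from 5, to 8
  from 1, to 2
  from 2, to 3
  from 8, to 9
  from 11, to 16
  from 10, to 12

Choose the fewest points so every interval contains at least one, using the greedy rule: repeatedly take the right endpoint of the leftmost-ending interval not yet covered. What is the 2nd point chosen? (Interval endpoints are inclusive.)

8

Sort by right endpoint; whenever an interval is uncovered, place a point at its right end.
By right end: [1,2]  [2,3]  [5,8]  [8,9]  [10,12]  [11,16]
[1,2] uncovered → point at 2; [5,8] uncovered → point at 8; [10,12] uncovered → point at 12.
Points: 2, 8, 12 (3 total).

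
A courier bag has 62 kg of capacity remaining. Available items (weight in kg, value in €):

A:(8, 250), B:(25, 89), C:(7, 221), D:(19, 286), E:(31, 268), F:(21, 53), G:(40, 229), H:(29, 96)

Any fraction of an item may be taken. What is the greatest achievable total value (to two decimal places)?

Sort by value per unit weight and fill in that order.
Ratios (sorted): C 31.57, A 31.25, D 15.05, E 8.65, G 5.72, B 3.56, H 3.31, F 2.52
take C (7 @ 221); take A (8 @ 250); take D (19 @ 286); take 28/31 of E → 242.06. Capacity used 62/62.
Total value = 999.06

999.06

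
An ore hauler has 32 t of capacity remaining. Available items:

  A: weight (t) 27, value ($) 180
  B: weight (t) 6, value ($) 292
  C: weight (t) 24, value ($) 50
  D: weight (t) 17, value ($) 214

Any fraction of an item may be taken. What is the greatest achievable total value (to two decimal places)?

566.00

Order: B (292/6=48.67) > D (214/17=12.59) > A (180/27=6.67) > C (50/24=2.08)
Fill: take B (6 @ 292) → take D (17 @ 214) → take 9/27 of A → 60.00; 32/32 used.
Total value = 566.00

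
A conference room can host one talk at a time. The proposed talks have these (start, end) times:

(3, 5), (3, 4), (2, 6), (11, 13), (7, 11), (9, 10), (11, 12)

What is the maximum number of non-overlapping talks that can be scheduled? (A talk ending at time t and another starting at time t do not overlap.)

3

Sort by end time and greedily take each interval whose start is ≥ the last chosen end.
Sorted by end: (3,4)  (3,5)  (2,6)  (9,10)  (7,11)  (11,12)  (11,13)
take (3,4); skip (3,5); take (9,10); skip (7,11); take (11,12).
Selected 3 talks.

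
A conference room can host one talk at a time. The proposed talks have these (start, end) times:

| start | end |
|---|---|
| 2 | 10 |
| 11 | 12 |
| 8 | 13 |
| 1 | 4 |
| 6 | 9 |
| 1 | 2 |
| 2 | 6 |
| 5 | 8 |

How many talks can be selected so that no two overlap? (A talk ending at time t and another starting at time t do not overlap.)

Sorted by end: (1,2)  (1,4)  (2,6)  (5,8)  (6,9)  (2,10)  (11,12)  (8,13)
take (1,2); take (2,6); take (6,9); take (11,12).
Selected 4 talks.

4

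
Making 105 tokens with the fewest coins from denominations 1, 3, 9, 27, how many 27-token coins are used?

105 = 3×27 + 2×9 + 2×3
Count of 27: 3

3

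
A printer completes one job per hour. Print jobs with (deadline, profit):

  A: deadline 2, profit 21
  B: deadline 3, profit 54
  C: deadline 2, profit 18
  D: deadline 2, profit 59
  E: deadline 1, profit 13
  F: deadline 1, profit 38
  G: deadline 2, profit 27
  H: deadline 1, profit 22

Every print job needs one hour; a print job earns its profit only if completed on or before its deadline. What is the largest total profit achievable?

Take jobs in profit order; each goes to the latest open slot no later than its deadline.
Profit order: D=59 B=54 F=38 G=27 H=22 A=21 C=18 E=13
Assign: D→slot 2, B→slot 3, F→slot 1, G skipped, H skipped, A skipped, C skipped, E skipped.
Slots: [1:F] [2:D] [3:B]
Profit = 38 + 59 + 54 = 151

151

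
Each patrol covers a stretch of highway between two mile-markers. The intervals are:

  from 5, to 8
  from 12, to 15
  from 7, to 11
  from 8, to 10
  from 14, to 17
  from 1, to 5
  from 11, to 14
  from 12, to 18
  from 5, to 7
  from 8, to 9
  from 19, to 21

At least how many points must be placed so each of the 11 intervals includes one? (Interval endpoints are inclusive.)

4

By right end: [1,5]  [5,7]  [5,8]  [8,9]  [8,10]  [7,11]  [11,14]  [12,15]  [14,17]  [12,18]  [19,21]
[1,5] uncovered → point at 5; [8,9] uncovered → point at 9; [11,14] uncovered → point at 14; [19,21] uncovered → point at 21.
Points: 5, 9, 14, 21 (4 total).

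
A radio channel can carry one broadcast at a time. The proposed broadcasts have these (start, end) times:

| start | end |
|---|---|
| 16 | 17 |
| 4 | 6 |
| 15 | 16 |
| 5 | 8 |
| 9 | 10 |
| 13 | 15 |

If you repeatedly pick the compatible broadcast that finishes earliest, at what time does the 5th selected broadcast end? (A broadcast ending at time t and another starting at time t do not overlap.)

Sort by end time and greedily take each interval whose start is ≥ the last chosen end.
By end time: (4,6), (5,8), (9,10), (13,15), (15,16), (16,17).
Pick (4,6); next start ≥ 6 → (9,10); next start ≥ 10 → (13,15); next start ≥ 15 → (15,16); next start ≥ 16 → (16,17).
Selected: (4,6) (9,10) (13,15) (15,16) (16,17)

17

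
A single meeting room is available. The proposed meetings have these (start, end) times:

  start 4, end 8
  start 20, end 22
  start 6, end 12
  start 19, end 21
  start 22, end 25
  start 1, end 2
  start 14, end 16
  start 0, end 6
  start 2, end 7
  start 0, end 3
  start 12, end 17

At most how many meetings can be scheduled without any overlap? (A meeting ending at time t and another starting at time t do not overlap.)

5

Sorted by end: (1,2)  (0,3)  (0,6)  (2,7)  (4,8)  (6,12)  (14,16)  (12,17)  (19,21)  (20,22)  (22,25)
take (1,2); skip (0,3); take (2,7); skip (4,8); take (14,16); take (19,21); take (22,25).
Selected 5 meetings.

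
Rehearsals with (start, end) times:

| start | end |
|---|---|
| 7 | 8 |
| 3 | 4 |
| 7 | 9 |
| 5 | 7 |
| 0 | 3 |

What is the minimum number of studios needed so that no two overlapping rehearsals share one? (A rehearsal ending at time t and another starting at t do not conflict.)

The answer is the maximum number of intervals overlapping at any instant.
starts: [0, 3, 5, 7, 7]
ends:   [3, 4, 7, 8, 9]
s0→1 e3→0 s3→1 e4→0 s5→1 e7→0 s7→1 s7→2  — peak 2.

2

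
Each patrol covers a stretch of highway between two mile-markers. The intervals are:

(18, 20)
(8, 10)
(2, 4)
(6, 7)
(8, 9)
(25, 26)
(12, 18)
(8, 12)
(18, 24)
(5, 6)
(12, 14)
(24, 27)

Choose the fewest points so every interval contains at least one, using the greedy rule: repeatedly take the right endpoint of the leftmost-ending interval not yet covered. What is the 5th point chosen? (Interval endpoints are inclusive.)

20

Sort by right endpoint; whenever an interval is uncovered, place a point at its right end.
Sorted: [2,4] [5,6] [6,7] [8,9] [8,10] [8,12] [12,14] [12,18] [18,20] [18,24] [25,26] [24,27]
{[2,4]} hit by 4; {[5,6],[6,7]} hit by 6; {[8,9],[8,10],[8,12]} hit by 9; {[12,14],[12,18]} hit by 14; {[18,20],[18,24]} hit by 20; {[25,26],[24,27]} hit by 26.
Points: 4, 6, 9, 14, 20, 26 (6 total).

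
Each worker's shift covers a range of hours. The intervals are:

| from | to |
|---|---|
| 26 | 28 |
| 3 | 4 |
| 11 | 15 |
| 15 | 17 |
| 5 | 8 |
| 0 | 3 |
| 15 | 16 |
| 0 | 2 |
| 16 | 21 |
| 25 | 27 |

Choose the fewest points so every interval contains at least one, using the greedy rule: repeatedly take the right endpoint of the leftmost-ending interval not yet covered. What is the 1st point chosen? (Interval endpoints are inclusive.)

2

Sort by right endpoint; whenever an interval is uncovered, place a point at its right end.
By right end: [0,2]  [0,3]  [3,4]  [5,8]  [11,15]  [15,16]  [15,17]  [16,21]  [25,27]  [26,28]
[0,2] uncovered → point at 2; [3,4] uncovered → point at 4; [5,8] uncovered → point at 8; [11,15] uncovered → point at 15; [16,21] uncovered → point at 21; [25,27] uncovered → point at 27.
Points: 2, 4, 8, 15, 21, 27 (6 total).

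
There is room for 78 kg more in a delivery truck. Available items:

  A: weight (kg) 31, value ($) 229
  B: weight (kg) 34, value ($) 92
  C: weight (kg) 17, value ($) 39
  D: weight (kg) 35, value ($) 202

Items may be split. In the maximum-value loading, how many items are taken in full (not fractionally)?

2

Order: A (229/31=7.39) > D (202/35=5.77) > B (92/34=2.71) > C (39/17=2.29)
Fill: take A (31 @ 229) → take D (35 @ 202) → take 12/34 of B → 32.47; 78/78 used.
2 item(s) taken whole; one partial (take 12/34 of B).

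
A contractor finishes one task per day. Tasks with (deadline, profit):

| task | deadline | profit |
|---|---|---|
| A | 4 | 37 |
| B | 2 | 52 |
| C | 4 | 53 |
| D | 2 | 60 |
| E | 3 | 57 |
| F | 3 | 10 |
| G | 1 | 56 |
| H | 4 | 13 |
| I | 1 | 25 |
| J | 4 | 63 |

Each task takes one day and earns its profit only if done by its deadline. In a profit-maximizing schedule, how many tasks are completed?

Take jobs in profit order; each goes to the latest open slot no later than its deadline.
By profit: J(d4,63), D(d2,60), E(d3,57), G(d1,56), C(d4,53), B(d2,52), A(d4,37), I(d1,25), H(d4,13), F(d3,10)
J→slot 4; D→slot 2; E→slot 3; G→slot 1; C skipped; B skipped; A skipped; I skipped; H skipped; F skipped.
4 of 10 scheduled.

4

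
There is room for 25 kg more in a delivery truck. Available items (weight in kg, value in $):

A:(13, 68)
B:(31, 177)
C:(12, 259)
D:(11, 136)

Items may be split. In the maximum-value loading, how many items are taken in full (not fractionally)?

2

Sort by value per unit weight and fill in that order.
Order: C (259/12=21.58) > D (136/11=12.36) > B (177/31=5.71) > A (68/13=5.23)
Fill: take C (12 @ 259) → take D (11 @ 136) → take 2/31 of B → 11.42; 25/25 used.
2 item(s) taken whole; one partial (take 2/31 of B).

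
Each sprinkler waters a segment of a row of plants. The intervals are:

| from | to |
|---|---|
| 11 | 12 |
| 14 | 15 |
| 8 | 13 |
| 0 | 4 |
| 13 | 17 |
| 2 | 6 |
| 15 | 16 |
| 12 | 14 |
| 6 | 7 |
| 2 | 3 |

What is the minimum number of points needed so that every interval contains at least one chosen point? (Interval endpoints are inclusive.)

4

Sort by right endpoint; whenever an interval is uncovered, place a point at its right end.
Sorted: [2,3] [0,4] [2,6] [6,7] [11,12] [8,13] [12,14] [14,15] [15,16] [13,17]
{[2,3],[0,4],[2,6]} hit by 3; {[6,7]} hit by 7; {[11,12],[8,13],[12,14]} hit by 12; {[14,15],[15,16],[13,17]} hit by 15.
Points: 3, 7, 12, 15 (4 total).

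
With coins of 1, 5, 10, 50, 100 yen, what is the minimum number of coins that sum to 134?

8

Use the largest denomination that fits, subtract, and repeat.
134 − 1×100→34 − 3×10→4 − 4×1→0
Total coins = 1 + 3 + 4 = 8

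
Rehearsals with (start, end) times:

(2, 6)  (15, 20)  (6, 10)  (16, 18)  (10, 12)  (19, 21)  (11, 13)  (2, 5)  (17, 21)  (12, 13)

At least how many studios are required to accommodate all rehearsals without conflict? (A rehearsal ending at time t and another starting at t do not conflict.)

3

The answer is the maximum number of intervals overlapping at any instant.
Events (time:±→running): 2:+→1 2:+→2 5:-→1 6:-→0 6:+→1 10:-→0 10:+→1 11:+→2 12:-→1 12:+→2 13:-→1 13:-→0 15:+→1 16:+→2 17:+→3 … peak 3.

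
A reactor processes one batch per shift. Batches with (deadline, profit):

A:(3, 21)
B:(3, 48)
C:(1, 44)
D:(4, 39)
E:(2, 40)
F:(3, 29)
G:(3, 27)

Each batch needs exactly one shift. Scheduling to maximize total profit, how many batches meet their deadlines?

4

Sort by profit descending; place each in the latest free slot ≤ its deadline.
Profit order: B=48 C=44 E=40 D=39 F=29 G=27 A=21
Assign: B→slot 3, C→slot 1, E→slot 2, D→slot 4, F skipped, G skipped, A skipped.
Slots: [1:C] [2:E] [3:B] [4:D]
4 of 7 scheduled.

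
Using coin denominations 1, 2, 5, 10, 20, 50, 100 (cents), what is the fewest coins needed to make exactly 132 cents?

132 = 1×100 + 1×20 + 1×10 + 1×2
Total coins = 1 + 1 + 1 + 1 = 4

4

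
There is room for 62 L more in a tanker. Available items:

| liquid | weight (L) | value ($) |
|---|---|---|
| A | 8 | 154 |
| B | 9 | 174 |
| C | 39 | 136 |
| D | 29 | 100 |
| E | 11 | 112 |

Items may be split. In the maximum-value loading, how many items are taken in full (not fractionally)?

Order: B (174/9=19.33) > A (154/8=19.25) > E (112/11=10.18) > C (136/39=3.49) > D (100/29=3.45)
Fill: take B (9 @ 174) → take A (8 @ 154) → take E (11 @ 112) → take 34/39 of C → 118.56; 62/62 used.
3 item(s) taken whole; one partial (take 34/39 of C).

3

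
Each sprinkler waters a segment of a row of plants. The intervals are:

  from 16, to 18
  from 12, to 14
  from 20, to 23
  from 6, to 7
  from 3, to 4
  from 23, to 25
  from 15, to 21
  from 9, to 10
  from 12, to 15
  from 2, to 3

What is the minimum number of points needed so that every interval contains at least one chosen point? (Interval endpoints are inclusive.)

By right end: [2,3]  [3,4]  [6,7]  [9,10]  [12,14]  [12,15]  [16,18]  [15,21]  [20,23]  [23,25]
[2,3] uncovered → point at 3; [6,7] uncovered → point at 7; [9,10] uncovered → point at 10; [12,14] uncovered → point at 14; [16,18] uncovered → point at 18; [20,23] uncovered → point at 23.
Points: 3, 7, 10, 14, 18, 23 (6 total).

6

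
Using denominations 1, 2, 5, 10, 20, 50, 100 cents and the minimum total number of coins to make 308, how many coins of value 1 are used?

Use the largest denomination that fits, subtract, and repeat.
308 − 3×100→8 − 1×5→3 − 1×2→1 − 1×1→0
Count of 1: 1

1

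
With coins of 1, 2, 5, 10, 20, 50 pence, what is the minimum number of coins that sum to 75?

Greedy: take as many of the largest coin as possible, then repeat with the remainder.
75 = 1×50 + 1×20 + 1×5
Total coins = 1 + 1 + 1 = 3

3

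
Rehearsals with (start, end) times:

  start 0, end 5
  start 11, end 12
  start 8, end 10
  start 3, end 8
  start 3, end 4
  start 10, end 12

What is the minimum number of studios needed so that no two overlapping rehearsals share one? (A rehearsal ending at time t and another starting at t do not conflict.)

3

Events (time:±→running): 0:+→1 3:+→2 3:+→3 … peak 3.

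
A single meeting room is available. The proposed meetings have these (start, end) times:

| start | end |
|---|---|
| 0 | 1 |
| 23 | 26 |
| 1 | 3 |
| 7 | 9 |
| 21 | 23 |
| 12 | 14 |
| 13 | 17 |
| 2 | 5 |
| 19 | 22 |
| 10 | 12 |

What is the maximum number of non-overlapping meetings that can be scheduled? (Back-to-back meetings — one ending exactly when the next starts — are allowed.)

7

Greedy by earliest finish: after sorting by end time, pick each interval compatible with the last pick.
By end time: (0,1), (1,3), (2,5), (7,9), (10,12), (12,14), (13,17), (19,22), (21,23), (23,26).
Pick (0,1); next start ≥ 1 → (1,3); next start ≥ 3 → (7,9); next start ≥ 9 → (10,12); next start ≥ 12 → (12,14); next start ≥ 14 → (19,22); next start ≥ 22 → (23,26).
Selected 7 meetings.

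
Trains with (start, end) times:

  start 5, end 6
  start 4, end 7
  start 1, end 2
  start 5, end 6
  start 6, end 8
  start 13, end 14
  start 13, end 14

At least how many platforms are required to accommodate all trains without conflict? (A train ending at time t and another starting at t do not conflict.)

3

starts: [1, 4, 5, 5, 6, 13, 13]
ends:   [2, 6, 6, 7, 8, 14, 14]
s1→1 e2→0 s4→1 s5→2 s5→3  — peak 3.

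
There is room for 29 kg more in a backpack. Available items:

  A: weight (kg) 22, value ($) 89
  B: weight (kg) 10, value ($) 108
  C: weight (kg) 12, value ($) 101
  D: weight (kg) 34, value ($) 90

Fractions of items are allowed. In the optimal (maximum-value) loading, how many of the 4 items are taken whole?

2

Greedy by value/weight ratio, highest first.
Ratios (sorted): B 10.80, C 8.42, A 4.05, D 2.65
take B (10 @ 108); take C (12 @ 101); take 7/22 of A → 28.32. Capacity used 29/29.
2 item(s) taken whole; one partial (take 7/22 of A).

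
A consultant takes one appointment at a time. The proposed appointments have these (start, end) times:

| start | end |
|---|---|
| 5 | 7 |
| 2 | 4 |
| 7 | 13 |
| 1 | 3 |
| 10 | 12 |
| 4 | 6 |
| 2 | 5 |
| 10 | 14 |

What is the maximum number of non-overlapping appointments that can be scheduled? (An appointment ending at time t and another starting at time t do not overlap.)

3

Order by finish time; keep every interval that doesn't clash with the previous kept one.
By end time: (1,3), (2,4), (2,5), (4,6), (5,7), (10,12), (7,13), (10,14).
Pick (1,3); next start ≥ 3 → (4,6); next start ≥ 6 → (10,12).
Selected 3 appointments.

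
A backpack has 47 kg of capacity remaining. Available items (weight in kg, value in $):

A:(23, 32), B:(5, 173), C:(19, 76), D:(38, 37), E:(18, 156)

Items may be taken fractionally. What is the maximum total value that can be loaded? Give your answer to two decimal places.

411.96

Ratios (sorted): B 34.60, E 8.67, C 4.00, A 1.39, D 0.97
take B (5 @ 173); take E (18 @ 156); take C (19 @ 76); take 5/23 of A → 6.96. Capacity used 47/47.
Total value = 411.96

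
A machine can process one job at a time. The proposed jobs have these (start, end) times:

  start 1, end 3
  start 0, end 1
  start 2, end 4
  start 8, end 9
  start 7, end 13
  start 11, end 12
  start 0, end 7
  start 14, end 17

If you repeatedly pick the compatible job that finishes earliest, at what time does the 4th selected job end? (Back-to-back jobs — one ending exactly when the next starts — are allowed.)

12

Greedy by earliest finish: after sorting by end time, pick each interval compatible with the last pick.
By end time: (0,1), (1,3), (2,4), (0,7), (8,9), (11,12), (7,13), (14,17).
Pick (0,1); next start ≥ 1 → (1,3); next start ≥ 3 → (8,9); next start ≥ 9 → (11,12); next start ≥ 12 → (14,17).
Selected: (0,1) (1,3) (8,9) (11,12) (14,17)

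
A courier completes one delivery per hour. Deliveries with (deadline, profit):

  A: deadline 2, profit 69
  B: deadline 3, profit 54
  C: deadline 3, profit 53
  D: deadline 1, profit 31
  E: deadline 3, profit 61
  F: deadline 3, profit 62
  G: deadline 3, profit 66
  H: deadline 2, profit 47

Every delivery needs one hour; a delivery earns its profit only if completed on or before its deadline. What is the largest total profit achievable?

Take jobs in profit order; each goes to the latest open slot no later than its deadline.
By profit: A(d2,69), G(d3,66), F(d3,62), E(d3,61), B(d3,54), C(d3,53), H(d2,47), D(d1,31)
A→slot 2; G→slot 3; F→slot 1; E skipped; B skipped; C skipped; H skipped; D skipped.
Profit = 62 + 69 + 66 = 197

197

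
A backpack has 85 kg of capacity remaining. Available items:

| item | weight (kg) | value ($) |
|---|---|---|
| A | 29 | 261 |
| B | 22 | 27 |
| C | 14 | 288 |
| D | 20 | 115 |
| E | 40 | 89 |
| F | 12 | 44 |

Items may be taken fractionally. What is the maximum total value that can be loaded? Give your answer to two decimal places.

730.25

Sort by value per unit weight and fill in that order.
Ratios (sorted): C 20.57, A 9.00, D 5.75, F 3.67, E 2.23, B 1.23
take C (14 @ 288); take A (29 @ 261); take D (20 @ 115); take F (12 @ 44); take 10/40 of E → 22.25. Capacity used 85/85.
Total value = 730.25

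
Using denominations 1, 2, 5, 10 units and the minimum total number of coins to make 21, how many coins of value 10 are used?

2

Greedy: take as many of the largest coin as possible, then repeat with the remainder.
21 = 2×10 + 1×1
Count of 10: 2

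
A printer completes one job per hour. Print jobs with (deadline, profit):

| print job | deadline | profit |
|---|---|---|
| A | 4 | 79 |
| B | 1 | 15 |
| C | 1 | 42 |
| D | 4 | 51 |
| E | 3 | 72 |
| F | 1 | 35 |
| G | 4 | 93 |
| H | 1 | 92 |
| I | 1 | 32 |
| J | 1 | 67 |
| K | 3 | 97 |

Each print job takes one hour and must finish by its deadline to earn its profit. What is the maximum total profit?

361

By profit: K(d3,97), G(d4,93), H(d1,92), A(d4,79), E(d3,72), J(d1,67), D(d4,51), C(d1,42), F(d1,35), I(d1,32), B(d1,15)
K→slot 3; G→slot 4; H→slot 1; A→slot 2; E skipped; J skipped; D skipped; C skipped; F skipped; I skipped; B skipped.
Profit = 92 + 79 + 97 + 93 = 361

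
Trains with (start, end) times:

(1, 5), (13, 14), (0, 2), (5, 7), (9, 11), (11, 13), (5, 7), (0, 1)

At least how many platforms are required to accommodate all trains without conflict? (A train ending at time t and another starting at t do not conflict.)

2

The answer is the maximum number of intervals overlapping at any instant.
Events (time:±→running): 0:+→1 0:+→2 … peak 2.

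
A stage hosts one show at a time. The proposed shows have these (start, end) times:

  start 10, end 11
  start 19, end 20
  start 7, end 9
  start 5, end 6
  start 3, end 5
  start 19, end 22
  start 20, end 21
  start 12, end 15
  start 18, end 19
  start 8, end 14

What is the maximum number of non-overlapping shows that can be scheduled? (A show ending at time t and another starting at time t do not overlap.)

Order by finish time; keep every interval that doesn't clash with the previous kept one.
By end time: (3,5), (5,6), (7,9), (10,11), (8,14), (12,15), (18,19), (19,20), (20,21), (19,22).
Pick (3,5); next start ≥ 5 → (5,6); next start ≥ 6 → (7,9); next start ≥ 9 → (10,11); next start ≥ 11 → (12,15); next start ≥ 15 → (18,19); next start ≥ 19 → (19,20); next start ≥ 20 → (20,21).
Selected 8 shows.

8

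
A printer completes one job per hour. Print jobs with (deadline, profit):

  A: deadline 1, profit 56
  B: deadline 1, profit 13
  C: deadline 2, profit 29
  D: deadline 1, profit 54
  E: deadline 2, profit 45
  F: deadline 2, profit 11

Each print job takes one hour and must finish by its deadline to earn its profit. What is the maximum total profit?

Sort by profit descending; place each in the latest free slot ≤ its deadline.
By profit: A(d1,56), D(d1,54), E(d2,45), C(d2,29), B(d1,13), F(d2,11)
A→slot 1; D skipped; E→slot 2; C skipped; B skipped; F skipped.
Profit = 56 + 45 = 101

101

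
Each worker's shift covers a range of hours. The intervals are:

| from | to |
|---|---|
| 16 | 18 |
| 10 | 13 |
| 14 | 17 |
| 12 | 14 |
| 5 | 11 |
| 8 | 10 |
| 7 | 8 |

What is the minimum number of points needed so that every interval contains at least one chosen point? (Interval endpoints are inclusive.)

3

Sort by right endpoint; whenever an interval is uncovered, place a point at its right end.
Sorted: [7,8] [8,10] [5,11] [10,13] [12,14] [14,17] [16,18]
{[7,8],[8,10],[5,11]} hit by 8; {[10,13],[12,14]} hit by 13; {[14,17],[16,18]} hit by 17.
Points: 8, 13, 17 (3 total).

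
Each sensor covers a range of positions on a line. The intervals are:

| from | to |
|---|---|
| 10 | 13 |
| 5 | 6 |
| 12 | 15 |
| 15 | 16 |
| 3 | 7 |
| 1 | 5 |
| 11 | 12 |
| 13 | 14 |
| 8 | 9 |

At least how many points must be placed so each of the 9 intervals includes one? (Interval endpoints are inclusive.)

By right end: [1,5]  [5,6]  [3,7]  [8,9]  [11,12]  [10,13]  [13,14]  [12,15]  [15,16]
[1,5] uncovered → point at 5; [8,9] uncovered → point at 9; [11,12] uncovered → point at 12; [13,14] uncovered → point at 14; [15,16] uncovered → point at 16.
Points: 5, 9, 12, 14, 16 (5 total).

5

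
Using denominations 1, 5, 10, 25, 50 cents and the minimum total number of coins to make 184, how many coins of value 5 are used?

184 = 3×50 + 1×25 + 1×5 + 4×1
Count of 5: 1

1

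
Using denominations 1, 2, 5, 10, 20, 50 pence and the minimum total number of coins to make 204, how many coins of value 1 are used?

0

204 − 4×50→4 − 2×2→0
Count of 1: 0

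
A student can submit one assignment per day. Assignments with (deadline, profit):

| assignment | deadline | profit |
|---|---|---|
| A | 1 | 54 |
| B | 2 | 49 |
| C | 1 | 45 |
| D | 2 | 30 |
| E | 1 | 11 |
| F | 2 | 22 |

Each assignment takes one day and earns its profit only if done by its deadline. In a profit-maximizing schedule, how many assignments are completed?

2

Profit order: A=54 B=49 C=45 D=30 F=22 E=11
Assign: A→slot 1, B→slot 2, C skipped, D skipped, F skipped, E skipped.
Slots: [1:A] [2:B]
2 of 6 scheduled.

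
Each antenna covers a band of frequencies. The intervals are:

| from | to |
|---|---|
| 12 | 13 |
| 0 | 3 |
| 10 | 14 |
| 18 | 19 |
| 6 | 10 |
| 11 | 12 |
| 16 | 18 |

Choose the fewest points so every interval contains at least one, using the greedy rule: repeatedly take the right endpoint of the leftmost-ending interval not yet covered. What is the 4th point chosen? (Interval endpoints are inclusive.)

Sort by right endpoint; whenever an interval is uncovered, place a point at its right end.
By right end: [0,3]  [6,10]  [11,12]  [12,13]  [10,14]  [16,18]  [18,19]
[0,3] uncovered → point at 3; [6,10] uncovered → point at 10; [11,12] uncovered → point at 12; [16,18] uncovered → point at 18.
Points: 3, 10, 12, 18 (4 total).

18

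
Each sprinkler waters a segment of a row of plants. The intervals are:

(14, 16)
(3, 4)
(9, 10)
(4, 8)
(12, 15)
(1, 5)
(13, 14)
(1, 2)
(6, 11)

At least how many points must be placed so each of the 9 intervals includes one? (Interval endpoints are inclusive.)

4

Process intervals by earliest right end; each time one isn't hit yet, stab at its right endpoint.
By right end: [1,2]  [3,4]  [1,5]  [4,8]  [9,10]  [6,11]  [13,14]  [12,15]  [14,16]
[1,2] uncovered → point at 2; [3,4] uncovered → point at 4; [9,10] uncovered → point at 10; [13,14] uncovered → point at 14.
Points: 2, 4, 10, 14 (4 total).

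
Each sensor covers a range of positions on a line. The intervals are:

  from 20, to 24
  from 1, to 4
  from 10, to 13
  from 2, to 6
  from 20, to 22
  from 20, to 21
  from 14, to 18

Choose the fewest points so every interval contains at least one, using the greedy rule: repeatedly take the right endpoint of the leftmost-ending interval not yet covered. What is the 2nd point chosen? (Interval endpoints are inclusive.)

Sort by right endpoint; whenever an interval is uncovered, place a point at its right end.
Sorted: [1,4] [2,6] [10,13] [14,18] [20,21] [20,22] [20,24]
{[1,4],[2,6]} hit by 4; {[10,13]} hit by 13; {[14,18]} hit by 18; {[20,21],[20,22],[20,24]} hit by 21.
Points: 4, 13, 18, 21 (4 total).

13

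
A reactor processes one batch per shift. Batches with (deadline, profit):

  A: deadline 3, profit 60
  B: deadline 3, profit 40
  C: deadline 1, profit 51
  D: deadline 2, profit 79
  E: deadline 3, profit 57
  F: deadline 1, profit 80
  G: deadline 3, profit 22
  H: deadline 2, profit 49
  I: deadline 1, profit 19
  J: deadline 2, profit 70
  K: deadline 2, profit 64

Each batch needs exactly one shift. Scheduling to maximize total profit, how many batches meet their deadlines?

3

Take jobs in profit order; each goes to the latest open slot no later than its deadline.
Profit order: F=80 D=79 J=70 K=64 A=60 E=57 C=51 H=49 B=40 G=22 I=19
Assign: F→slot 1, D→slot 2, J skipped, K skipped, A→slot 3, E skipped, C skipped, H skipped, B skipped, G skipped, I skipped.
Slots: [1:F] [2:D] [3:A]
3 of 11 scheduled.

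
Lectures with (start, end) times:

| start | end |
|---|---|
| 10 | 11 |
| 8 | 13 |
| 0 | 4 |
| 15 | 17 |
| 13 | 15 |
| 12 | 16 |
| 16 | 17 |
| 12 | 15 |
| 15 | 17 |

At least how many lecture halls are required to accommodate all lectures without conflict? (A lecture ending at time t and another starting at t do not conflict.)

Count concurrent intervals with a sweep; the peak is the room count.
Events (time:±→running): 0:+→1 4:-→0 8:+→1 10:+→2 11:-→1 12:+→2 12:+→3 … peak 3.

3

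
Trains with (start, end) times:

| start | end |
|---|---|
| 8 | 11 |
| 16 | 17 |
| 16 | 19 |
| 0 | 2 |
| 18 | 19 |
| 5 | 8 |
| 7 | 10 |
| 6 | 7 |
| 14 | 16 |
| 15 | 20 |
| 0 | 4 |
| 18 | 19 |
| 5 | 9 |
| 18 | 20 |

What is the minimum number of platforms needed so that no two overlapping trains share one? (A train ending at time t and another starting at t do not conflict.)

5

The answer is the maximum number of intervals overlapping at any instant.
Events (time:±→running): 0:+→1 0:+→2 2:-→1 4:-→0 5:+→1 5:+→2 6:+→3 7:-→2 7:+→3 8:-→2 8:+→3 9:-→2 10:-→1 11:-→0 14:+→1 15:+→2 16:-→1 16:+→2 16:+→3 17:-→2 18:+→3 18:+→4 18:+→5 … peak 5.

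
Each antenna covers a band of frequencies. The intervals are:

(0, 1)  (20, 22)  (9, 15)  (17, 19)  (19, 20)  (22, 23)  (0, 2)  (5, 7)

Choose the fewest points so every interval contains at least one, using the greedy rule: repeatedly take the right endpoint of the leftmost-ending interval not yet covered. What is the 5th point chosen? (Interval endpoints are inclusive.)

Process intervals by earliest right end; each time one isn't hit yet, stab at its right endpoint.
Sorted: [0,1] [0,2] [5,7] [9,15] [17,19] [19,20] [20,22] [22,23]
{[0,1],[0,2]} hit by 1; {[5,7]} hit by 7; {[9,15]} hit by 15; {[17,19],[19,20]} hit by 19; {[20,22],[22,23]} hit by 22.
Points: 1, 7, 15, 19, 22 (5 total).

22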